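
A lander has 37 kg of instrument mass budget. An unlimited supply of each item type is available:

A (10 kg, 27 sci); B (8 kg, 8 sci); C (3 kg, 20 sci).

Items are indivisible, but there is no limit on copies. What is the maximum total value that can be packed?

Best value-per-unit is C at 20/3, and filling with it alone uses mass 12×3=36. No mix of the others beats 12×20 = 240.

240 sci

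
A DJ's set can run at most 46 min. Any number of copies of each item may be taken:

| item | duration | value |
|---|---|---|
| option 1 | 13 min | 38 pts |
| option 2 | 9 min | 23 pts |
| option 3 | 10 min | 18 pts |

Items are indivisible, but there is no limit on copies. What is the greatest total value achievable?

Best value-per-unit is option 1 at 38/13; filling with it alone gives 3×38 = 114.
Optimal mix: 2×option 1 + 2×option 2 → duration 44, value 122.

122 pts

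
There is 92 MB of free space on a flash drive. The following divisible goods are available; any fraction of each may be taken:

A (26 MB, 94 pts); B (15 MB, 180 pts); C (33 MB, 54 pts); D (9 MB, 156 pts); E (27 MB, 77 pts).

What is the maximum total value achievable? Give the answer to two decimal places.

531.55

Take in order of value per unit:
- D (156/9 per unit): all 9 → value 156, running total 156.00
- B (180/15 per unit): all 15 → value 180, running total 336.00
- A (94/26 per unit): all 26 → value 94, running total 430.00
- E (77/27 per unit): all 27 → value 77, running total 507.00
- C (54/33 per unit): 15 of 33 → value 15×54/33 = 24.5455, running total 531.55
Total 531.55.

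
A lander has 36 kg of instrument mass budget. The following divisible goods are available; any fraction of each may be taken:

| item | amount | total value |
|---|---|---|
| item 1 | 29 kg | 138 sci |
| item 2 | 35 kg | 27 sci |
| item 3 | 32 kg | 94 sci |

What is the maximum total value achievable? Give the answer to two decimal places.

158.56

Take in order of value per unit:
- item 1 (138/29 per unit): all 29 → value 138, running total 138.00
- item 3 (94/32 per unit): 7 of 32 → value 7×94/32 = 20.5625, running total 158.56
Total 158.56.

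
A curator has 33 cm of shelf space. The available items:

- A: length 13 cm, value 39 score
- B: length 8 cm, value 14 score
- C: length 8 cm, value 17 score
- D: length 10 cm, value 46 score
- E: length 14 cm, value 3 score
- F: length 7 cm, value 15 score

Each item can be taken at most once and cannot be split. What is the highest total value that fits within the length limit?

102 score

This is a 0/1 knapsack; check combinations near the capacity.
- A+C+D: length 13+8+10=31, value 39+17+46=102
- A+D+F: length 13+10+7=30, value 39+46+15=100
- A+B+D: length 13+8+10=31, value 39+14+46=99
- B+C+D+F: length 8+8+10+7=33, value 14+17+46+15=92
- A+D: length 13+10=23, value 39+46=85
Best: 102 score.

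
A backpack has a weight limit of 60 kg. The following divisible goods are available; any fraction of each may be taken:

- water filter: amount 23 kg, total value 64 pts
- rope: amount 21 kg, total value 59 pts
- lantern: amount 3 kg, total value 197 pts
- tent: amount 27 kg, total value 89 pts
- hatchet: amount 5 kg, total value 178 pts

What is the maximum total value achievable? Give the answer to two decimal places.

Take in order of value per unit:
- lantern (197/3 per unit): all 3 → value 197, running total 197.00
- hatchet (178/5 per unit): all 5 → value 178, running total 375.00
- tent (89/27 per unit): all 27 → value 89, running total 464.00
- rope (59/21 per unit): all 21 → value 59, running total 523.00
- water filter (64/23 per unit): 4 of 23 → value 4×64/23 = 11.1304, running total 534.13
Total 534.13.

534.13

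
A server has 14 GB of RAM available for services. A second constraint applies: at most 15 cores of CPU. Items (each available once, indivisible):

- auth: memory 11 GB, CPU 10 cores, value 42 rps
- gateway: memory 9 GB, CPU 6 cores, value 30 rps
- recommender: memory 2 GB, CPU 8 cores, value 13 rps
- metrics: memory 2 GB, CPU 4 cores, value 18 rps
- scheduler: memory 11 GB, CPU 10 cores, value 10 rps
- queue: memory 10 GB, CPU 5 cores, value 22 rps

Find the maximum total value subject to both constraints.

Feasible sets respecting both limits:
- auth+metrics: memory 13, CPU 14, value 60
- gateway+metrics: memory 11, CPU 10, value 48
- gateway+recommender: memory 11, CPU 14, value 43
- auth: memory 11, CPU 10, value 42
Best: 60 rps.

60 rps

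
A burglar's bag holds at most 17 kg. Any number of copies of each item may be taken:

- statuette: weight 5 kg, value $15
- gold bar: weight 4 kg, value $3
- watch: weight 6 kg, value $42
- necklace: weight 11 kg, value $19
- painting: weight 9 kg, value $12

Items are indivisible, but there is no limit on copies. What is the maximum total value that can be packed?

$99

Best value-per-unit is watch at 42/6; filling with it alone gives 2×42 = 84.
Optimal mix: 1×statuette + 2×watch → weight 17, value 99.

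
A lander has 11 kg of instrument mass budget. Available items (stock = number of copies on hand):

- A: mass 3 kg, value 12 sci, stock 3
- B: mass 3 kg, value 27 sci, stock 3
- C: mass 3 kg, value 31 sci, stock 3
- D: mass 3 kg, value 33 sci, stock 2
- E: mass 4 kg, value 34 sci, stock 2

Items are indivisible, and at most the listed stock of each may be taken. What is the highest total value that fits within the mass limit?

Top feasible selections:
- 1×D + 2×E: mass 11, value 101
- 2×D + 1×E: mass 10, value 100
- 1×C + 2×E: mass 11, value 99
Best: 101 sci.

101 sci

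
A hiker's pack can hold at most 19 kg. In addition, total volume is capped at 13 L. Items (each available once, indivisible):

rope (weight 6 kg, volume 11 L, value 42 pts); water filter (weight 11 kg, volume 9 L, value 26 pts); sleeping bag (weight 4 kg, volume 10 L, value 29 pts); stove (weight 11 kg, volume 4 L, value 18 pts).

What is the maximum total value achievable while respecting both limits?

42 pts

Feasible sets respecting both limits:
- rope: weight 6, volume 11, value 42
- sleeping bag: weight 4, volume 10, value 29
- water filter: weight 11, volume 9, value 26
- stove: weight 11, volume 4, value 18
Best: 42 pts.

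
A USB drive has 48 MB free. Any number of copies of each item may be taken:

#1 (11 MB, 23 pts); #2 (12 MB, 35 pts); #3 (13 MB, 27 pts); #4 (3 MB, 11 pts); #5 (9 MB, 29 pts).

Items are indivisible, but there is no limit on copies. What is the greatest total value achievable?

Best value-per-unit is #4 at 11/3, and filling with it alone uses size 16×3=48. No mix of the others beats 16×11 = 176.

176 pts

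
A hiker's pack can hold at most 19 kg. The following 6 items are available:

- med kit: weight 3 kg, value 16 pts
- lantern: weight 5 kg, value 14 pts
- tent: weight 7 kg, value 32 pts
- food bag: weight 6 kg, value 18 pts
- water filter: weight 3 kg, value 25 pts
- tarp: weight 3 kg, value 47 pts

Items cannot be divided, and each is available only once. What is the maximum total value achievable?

This is a 0/1 knapsack; check combinations near the capacity.
- tent+food bag+water filter+tarp: weight 7+6+3+3=19, value 32+18+25+47=122
- med kit+tent+water filter+tarp: weight 3+7+3+3=16, value 16+32+25+47=120
- lantern+tent+water filter+tarp: weight 5+7+3+3=18, value 14+32+25+47=118
Best: 122 pts.

122 pts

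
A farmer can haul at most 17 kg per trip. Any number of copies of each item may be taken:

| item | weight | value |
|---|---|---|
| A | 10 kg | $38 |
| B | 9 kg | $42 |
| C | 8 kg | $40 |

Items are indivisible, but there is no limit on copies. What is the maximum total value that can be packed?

Best value-per-unit is C at 40/8; filling with it alone gives 2×40 = 80.
Optimal mix: 1×B + 1×C → weight 17, value 82.

$82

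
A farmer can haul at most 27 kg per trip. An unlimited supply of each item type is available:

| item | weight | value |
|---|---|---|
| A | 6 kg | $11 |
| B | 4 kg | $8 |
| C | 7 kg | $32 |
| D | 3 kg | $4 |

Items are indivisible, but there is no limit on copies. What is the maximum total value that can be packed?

Best value-per-unit is C at 32/7; filling with it alone gives 3×32 = 96.
Optimal mix: 1×A + 3×C → weight 27, value 107.

$107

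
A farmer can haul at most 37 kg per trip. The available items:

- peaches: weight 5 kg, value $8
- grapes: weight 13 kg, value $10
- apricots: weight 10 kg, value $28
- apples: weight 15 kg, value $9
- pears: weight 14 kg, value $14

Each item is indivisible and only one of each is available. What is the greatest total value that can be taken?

Check high-value combinations within 37 kg:
- grapes+apricots+pears: weight 13+10+14=37, value 10+28+14=52
- peaches+apricots+pears: weight 5+10+14=29, value 8+28+14=50
- peaches+grapes+apricots: weight 5+13+10=28, value 8+10+28=46
Best: $52.

$52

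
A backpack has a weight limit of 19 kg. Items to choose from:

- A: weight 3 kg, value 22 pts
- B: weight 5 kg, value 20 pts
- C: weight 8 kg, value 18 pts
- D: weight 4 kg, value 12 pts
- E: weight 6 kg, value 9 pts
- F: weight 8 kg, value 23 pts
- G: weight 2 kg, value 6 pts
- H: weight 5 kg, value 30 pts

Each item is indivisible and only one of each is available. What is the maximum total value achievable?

90 pts

Check high-value combinations within 19 kg:
- A+B+D+G+H: weight 3+5+4+2+5=19, value 22+20+12+6+30=90
- A+B+D+H: weight 3+5+4+5=17, value 22+20+12+30=84
- A+F+G+H: weight 3+8+2+5=18, value 22+23+6+30=81
Best: 90 pts.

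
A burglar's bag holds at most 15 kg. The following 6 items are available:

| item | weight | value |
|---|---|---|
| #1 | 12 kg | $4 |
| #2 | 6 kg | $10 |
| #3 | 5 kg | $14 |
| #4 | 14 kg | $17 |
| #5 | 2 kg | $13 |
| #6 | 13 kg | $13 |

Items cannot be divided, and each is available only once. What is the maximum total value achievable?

$37

Check high-value combinations within 15 kg:
- #2+#3+#5: weight 6+5+2=13, value 10+14+13=37
- #3+#5: weight 5+2=7, value 14+13=27
- #5+#6: weight 2+13=15, value 13+13=26
- #2+#3: weight 6+5=11, value 10+14=24
Best: $37.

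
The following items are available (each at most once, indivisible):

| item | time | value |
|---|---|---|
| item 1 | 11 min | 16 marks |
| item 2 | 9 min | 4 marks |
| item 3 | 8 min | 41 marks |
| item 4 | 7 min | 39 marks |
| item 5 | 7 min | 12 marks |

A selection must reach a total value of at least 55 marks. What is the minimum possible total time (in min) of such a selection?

Subsets with value ≥ 55, sorted by total time:
- item 3+item 4: time 15, value 80
- item 1+item 4: time 18, value 55
Minimum time: 15 min.

15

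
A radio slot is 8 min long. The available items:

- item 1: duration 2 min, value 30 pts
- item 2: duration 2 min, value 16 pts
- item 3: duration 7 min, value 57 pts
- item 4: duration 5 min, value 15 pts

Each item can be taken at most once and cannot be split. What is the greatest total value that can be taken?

57 pts

This is a 0/1 knapsack; check combinations near the capacity.
- item 3: duration 7, value 57
- item 1+item 2: duration 2+2=4, value 30+16=46
- item 1+item 4: duration 2+5=7, value 30+15=45
Best: 57 pts.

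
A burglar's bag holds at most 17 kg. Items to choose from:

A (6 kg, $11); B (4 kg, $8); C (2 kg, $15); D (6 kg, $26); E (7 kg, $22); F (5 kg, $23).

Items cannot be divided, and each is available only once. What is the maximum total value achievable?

$72

Check high-value combinations within 17 kg:
- B+C+D+F: weight 4+2+6+5=17, value 8+15+26+23=72
- C+D+F: weight 2+6+5=13, value 15+26+23=64
- C+D+E: weight 2+6+7=15, value 15+26+22=63
- C+E+F: weight 2+7+5=14, value 15+22+23=60
- A+D+F: weight 6+6+5=17, value 11+26+23=60
Best: $72.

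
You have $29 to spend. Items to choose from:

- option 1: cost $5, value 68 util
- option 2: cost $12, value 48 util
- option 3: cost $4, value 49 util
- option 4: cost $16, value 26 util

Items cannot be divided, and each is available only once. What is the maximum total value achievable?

165 util

Check high-value combinations within $29:
- option 1+option 2+option 3: cost 5+12+4=21, value 68+48+49=165
- option 1+option 3+option 4: cost 5+4+16=25, value 68+49+26=143
- option 1+option 3: cost 5+4=9, value 68+49=117
Best: 165 util.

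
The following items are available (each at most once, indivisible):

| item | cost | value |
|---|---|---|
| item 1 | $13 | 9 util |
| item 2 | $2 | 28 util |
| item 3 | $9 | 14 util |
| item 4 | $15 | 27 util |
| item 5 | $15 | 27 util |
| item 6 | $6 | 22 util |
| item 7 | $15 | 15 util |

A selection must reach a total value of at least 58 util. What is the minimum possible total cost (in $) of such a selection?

17

Subsets with value ≥ 58, sorted by total cost:
- item 2+item 3+item 6: cost 17, value 64
- item 1+item 2+item 6: cost 21, value 59
- item 2+item 4+item 6: cost 23, value 77
- item 2+item 5+item 6: cost 23, value 77
Minimum cost: 17 $.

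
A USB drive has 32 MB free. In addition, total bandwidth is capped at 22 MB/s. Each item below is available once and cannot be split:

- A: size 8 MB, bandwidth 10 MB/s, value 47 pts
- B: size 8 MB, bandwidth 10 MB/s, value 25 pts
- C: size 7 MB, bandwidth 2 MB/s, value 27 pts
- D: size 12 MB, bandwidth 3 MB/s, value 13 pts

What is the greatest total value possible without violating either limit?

99 pts

Feasible sets respecting both limits:
- A+B+C: size 23, bandwidth 22, value 99
- A+C+D: size 27, bandwidth 15, value 87
- A+C: size 15, bandwidth 12, value 74
- A+B: size 16, bandwidth 20, value 72
Best: 99 pts.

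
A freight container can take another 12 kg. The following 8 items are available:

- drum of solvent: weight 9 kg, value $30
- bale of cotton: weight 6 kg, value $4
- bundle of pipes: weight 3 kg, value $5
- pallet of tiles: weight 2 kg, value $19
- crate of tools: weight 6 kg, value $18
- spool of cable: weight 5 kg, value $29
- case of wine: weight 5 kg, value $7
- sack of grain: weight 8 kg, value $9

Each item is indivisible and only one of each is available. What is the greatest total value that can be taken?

$55

Check high-value combinations within 12 kg:
- pallet of tiles+spool of cable+case of wine: weight 2+5+5=12, value 19+29+7=55
- bundle of pipes+pallet of tiles+spool of cable: weight 3+2+5=10, value 5+19+29=53
- drum of solvent+pallet of tiles: weight 9+2=11, value 30+19=49
- pallet of tiles+spool of cable: weight 2+5=7, value 19+29=48
Best: $55.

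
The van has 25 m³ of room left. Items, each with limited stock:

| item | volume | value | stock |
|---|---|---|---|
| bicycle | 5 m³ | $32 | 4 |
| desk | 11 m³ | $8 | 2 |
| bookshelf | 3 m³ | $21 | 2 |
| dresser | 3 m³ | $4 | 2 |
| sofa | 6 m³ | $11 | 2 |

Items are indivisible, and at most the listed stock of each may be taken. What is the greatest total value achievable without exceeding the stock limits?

$149

Best selections within volume 25 and stock limits:
- 4×bicycle + 1×bookshelf: volume 23, value 149
- 3×bicycle + 2×bookshelf + 1×dresser: volume 24, value 142
Best: $149.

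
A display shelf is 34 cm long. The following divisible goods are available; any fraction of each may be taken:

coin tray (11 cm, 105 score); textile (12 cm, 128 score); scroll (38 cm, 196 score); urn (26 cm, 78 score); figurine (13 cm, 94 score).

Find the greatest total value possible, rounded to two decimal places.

Take in order of value per unit:
- textile (128/12 per unit): all 12 → value 128, running total 128.00
- coin tray (105/11 per unit): all 11 → value 105, running total 233.00
- figurine (94/13 per unit): 11 of 13 → value 11×94/13 = 79.5385, running total 312.54
Total 312.54.

312.54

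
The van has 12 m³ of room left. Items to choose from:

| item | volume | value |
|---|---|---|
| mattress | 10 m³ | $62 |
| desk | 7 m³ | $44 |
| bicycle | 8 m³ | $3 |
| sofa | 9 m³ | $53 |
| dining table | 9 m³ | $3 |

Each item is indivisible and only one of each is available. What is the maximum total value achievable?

Check high-value combinations within 12 m³:
- mattress: volume 10, value 62
- sofa: volume 9, value 53
- desk: volume 7, value 44
- bicycle: volume 8, value 3
- dining table: volume 9, value 3
Best: $62.

$62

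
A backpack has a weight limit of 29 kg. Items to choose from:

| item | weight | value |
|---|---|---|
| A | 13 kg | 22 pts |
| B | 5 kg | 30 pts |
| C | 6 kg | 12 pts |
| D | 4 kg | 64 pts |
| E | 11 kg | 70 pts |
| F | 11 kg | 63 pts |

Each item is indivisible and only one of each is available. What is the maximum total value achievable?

Check high-value combinations within 29 kg:
- D+E+F: weight 4+11+11=26, value 64+70+63=197
- B+C+D+E: weight 5+6+4+11=26, value 30+12+64+70=176
- B+C+D+F: weight 5+6+4+11=26, value 30+12+64+63=169
Best: 197 pts.

197 pts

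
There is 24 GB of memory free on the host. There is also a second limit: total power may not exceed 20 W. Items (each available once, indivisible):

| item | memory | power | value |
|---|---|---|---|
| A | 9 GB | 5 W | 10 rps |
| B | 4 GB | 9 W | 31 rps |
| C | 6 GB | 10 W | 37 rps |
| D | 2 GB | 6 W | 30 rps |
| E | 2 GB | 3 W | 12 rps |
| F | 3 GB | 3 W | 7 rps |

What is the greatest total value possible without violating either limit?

Feasible sets respecting both limits:
- C+D+E: memory 10, power 19, value 79
- C+D+F: memory 11, power 19, value 74
- B+D+E: memory 8, power 18, value 73
- A+B+D: memory 15, power 20, value 71
Best: 79 rps.

79 rps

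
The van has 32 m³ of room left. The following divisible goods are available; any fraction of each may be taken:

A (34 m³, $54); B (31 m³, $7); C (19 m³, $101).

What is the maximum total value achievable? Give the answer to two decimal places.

121.65

Take in order of value per unit:
- C (101/19 per unit): all 19 → value 101, running total 101.00
- A (54/34 per unit): 13 of 34 → value 13×54/34 = 20.6471, running total 121.65
Total 121.65.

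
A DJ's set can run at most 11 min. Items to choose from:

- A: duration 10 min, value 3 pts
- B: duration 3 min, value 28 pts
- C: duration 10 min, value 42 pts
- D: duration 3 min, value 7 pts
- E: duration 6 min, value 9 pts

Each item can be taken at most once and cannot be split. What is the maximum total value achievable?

Check high-value combinations within 11 min:
- C: duration 10, value 42
- B+E: duration 3+6=9, value 28+9=37
- B+D: duration 3+3=6, value 28+7=35
- B: duration 3, value 28
- D+E: duration 3+6=9, value 7+9=16
Best: 42 pts.

42 pts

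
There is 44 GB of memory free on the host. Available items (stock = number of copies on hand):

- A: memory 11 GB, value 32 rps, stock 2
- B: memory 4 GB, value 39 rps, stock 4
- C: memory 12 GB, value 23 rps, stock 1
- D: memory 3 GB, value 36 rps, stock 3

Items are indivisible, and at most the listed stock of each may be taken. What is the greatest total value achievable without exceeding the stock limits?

296 rps

Top feasible selections:
- 1×A + 4×B + 3×D: memory 36, value 296
- 2×A + 4×B + 2×D: memory 44, value 292
- 2×A + 3×B + 3×D: memory 43, value 289
- 4×B + 1×C + 3×D: memory 37, value 287
Best: 296 rps.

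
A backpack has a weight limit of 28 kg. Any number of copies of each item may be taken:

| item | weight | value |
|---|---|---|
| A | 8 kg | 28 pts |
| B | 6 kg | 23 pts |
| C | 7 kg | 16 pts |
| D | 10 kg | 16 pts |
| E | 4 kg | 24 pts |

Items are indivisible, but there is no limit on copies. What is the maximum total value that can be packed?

168 pts

Best value-per-unit is E at 24/4, and filling with it alone uses weight 7×4=28. No mix of the others beats 7×24 = 168.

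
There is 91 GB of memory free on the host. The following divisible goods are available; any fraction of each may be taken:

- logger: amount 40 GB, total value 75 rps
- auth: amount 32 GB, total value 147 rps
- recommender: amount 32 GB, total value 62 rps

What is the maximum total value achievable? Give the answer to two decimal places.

Take in order of value per unit:
- auth (147/32 per unit): all 32 → value 147, running total 147.00
- recommender (62/32 per unit): all 32 → value 62, running total 209.00
- logger (75/40 per unit): 27 of 40 → value 27×75/40 = 50.6250, running total 259.63
Total 259.63.

259.63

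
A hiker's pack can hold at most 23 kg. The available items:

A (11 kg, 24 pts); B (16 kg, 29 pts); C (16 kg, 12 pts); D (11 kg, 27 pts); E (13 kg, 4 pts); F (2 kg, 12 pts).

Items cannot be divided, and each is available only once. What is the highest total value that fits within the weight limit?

51 pts

This is a 0/1 knapsack; check combinations near the capacity.
- A+D: weight 11+11=22, value 24+27=51
- B+F: weight 16+2=18, value 29+12=41
- D+F: weight 11+2=13, value 27+12=39
Best: 51 pts.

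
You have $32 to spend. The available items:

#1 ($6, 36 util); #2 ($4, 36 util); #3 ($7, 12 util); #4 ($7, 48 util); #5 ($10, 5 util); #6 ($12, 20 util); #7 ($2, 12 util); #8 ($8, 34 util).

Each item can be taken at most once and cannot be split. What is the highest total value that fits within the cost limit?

Check high-value combinations within $32:
- #1+#2+#4+#7+#8: cost 6+4+7+2+8=27, value 36+36+48+12+34=166
- #1+#2+#3+#4+#8: cost 6+4+7+7+8=32, value 36+36+12+48+34=166
- #1+#2+#4+#8: cost 6+4+7+8=25, value 36+36+48+34=154
Best: 166 util.

166 util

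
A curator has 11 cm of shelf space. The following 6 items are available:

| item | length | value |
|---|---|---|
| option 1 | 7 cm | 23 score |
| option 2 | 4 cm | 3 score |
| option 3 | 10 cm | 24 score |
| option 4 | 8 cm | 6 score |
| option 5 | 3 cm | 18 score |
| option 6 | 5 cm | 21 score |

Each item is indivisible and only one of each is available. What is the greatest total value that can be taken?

41 score

Check high-value combinations within 11 cm:
- option 1+option 5: length 7+3=10, value 23+18=41
- option 5+option 6: length 3+5=8, value 18+21=39
- option 1+option 2: length 7+4=11, value 23+3=26
- option 2+option 6: length 4+5=9, value 3+21=24
Best: 41 score.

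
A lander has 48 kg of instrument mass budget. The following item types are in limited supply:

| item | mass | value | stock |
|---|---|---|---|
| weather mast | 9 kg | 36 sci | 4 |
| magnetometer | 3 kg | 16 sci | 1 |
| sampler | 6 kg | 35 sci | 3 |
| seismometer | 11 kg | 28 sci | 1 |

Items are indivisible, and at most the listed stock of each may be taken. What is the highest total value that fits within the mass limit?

229 sci

Best selections within mass 48 and stock limits:
- 3×weather mast + 1×magnetometer + 3×sampler: mass 48, value 229
- 4×weather mast + 2×sampler: mass 48, value 214
- 3×weather mast + 3×sampler: mass 45, value 213
Best: 229 sci.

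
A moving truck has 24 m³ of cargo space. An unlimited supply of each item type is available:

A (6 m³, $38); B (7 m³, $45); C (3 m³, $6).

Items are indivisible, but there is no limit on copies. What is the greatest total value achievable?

Best value-per-unit is B at 45/7; filling with it alone gives 3×45 = 135.
Optimal mix: 4×A → volume 24, value 152.

$152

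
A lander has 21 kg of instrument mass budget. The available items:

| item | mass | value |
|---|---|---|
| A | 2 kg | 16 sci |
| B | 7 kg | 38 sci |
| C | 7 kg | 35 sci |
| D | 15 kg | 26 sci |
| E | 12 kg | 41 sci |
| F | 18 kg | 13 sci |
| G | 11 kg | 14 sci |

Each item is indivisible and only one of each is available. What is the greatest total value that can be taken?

Check high-value combinations within 21 kg:
- A+B+E: mass 2+7+12=21, value 16+38+41=95
- A+C+E: mass 2+7+12=21, value 16+35+41=92
- A+B+C: mass 2+7+7=16, value 16+38+35=89
- B+E: mass 7+12=19, value 38+41=79
- C+E: mass 7+12=19, value 35+41=76
Best: 95 sci.

95 sci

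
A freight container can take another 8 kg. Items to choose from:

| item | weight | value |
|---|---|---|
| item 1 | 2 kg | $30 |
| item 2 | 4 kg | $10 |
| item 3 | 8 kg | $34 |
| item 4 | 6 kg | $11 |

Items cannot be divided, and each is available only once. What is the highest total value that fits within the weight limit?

$41

Check high-value combinations within 8 kg:
- item 1+item 4: weight 2+6=8, value 30+11=41
- item 1+item 2: weight 2+4=6, value 30+10=40
- item 3: weight 8, value 34
- item 1: weight 2, value 30
Best: $41.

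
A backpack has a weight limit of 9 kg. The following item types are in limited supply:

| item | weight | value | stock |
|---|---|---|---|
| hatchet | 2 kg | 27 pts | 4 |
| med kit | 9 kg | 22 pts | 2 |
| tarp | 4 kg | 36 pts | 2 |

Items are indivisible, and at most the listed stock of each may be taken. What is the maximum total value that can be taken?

108 pts

Top feasible selections:
- 4×hatchet: weight 8, value 108
- 2×hatchet + 1×tarp: weight 8, value 90
- 3×hatchet: weight 6, value 81
- 2×tarp: weight 8, value 72
Best: 108 pts.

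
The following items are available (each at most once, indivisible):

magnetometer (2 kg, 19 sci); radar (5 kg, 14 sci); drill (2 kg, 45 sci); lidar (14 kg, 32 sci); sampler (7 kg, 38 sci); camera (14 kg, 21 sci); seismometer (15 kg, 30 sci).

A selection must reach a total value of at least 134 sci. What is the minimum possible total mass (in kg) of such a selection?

25

Subsets with value ≥ 134, sorted by total mass:
- magnetometer+drill+lidar+sampler: mass 25, value 134
- magnetometer+radar+drill+lidar+sampler: mass 30, value 148
Minimum mass: 25 kg.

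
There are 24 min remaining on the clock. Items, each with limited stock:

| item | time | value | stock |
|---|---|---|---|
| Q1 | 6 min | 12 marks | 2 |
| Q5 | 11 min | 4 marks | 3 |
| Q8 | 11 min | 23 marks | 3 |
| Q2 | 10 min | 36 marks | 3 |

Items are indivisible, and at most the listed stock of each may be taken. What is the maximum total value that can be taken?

72 marks

Best selections within time 24 and stock limits:
- 2×Q2: time 20, value 72
- 2×Q1 + 1×Q2: time 22, value 60
Best: 72 marks.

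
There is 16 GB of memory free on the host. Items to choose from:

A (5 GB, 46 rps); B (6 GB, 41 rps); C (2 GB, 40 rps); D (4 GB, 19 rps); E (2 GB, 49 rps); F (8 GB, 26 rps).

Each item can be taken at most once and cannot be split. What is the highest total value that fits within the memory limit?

176 rps

Check high-value combinations within 16 GB:
- A+B+C+E: memory 5+6+2+2=15, value 46+41+40+49=176
- A+C+D+E: memory 5+2+4+2=13, value 46+40+19+49=154
- B+C+D+E: memory 6+2+4+2=14, value 41+40+19+49=149
- A+B+E: memory 5+6+2=13, value 46+41+49=136
Best: 176 rps.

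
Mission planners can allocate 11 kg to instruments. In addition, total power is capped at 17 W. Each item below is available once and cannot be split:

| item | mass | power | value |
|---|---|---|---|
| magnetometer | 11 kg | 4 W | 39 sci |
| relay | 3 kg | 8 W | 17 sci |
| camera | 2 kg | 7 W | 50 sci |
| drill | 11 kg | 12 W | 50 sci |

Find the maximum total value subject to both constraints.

Feasible sets respecting both limits:
- relay+camera: mass 5, power 15, value 67
- camera: mass 2, power 7, value 50
- drill: mass 11, power 12, value 50
Best: 67 sci.

67 sci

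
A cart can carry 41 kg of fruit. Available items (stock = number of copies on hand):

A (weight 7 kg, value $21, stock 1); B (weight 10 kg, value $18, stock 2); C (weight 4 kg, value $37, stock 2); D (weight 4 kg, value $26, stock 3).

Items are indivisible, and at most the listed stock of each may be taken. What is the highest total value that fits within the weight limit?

$191

Top feasible selections:
- 1×A + 1×B + 2×C + 3×D: weight 37, value 191
- 2×B + 2×C + 3×D: weight 40, value 188
Best: $191.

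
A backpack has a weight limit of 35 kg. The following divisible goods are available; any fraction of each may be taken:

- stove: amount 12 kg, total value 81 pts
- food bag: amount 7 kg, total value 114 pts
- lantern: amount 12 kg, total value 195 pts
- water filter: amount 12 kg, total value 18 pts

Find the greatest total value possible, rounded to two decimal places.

Take in order of value per unit:
- food bag (114/7 per unit): all 7 → value 114, running total 114.00
- lantern (195/12 per unit): all 12 → value 195, running total 309.00
- stove (81/12 per unit): all 12 → value 81, running total 390.00
- water filter (18/12 per unit): 4 of 12 → value 4×18/12 = 6.0000, running total 396.00
Total 396.00.

396.00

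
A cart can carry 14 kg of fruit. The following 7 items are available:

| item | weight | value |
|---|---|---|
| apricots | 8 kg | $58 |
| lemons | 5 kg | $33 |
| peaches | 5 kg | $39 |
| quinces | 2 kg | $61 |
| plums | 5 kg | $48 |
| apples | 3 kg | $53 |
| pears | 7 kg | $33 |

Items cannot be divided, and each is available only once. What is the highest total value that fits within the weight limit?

$172

This is a 0/1 knapsack; check combinations near the capacity.
- apricots+quinces+apples: weight 8+2+3=13, value 58+61+53=172
- quinces+plums+apples: weight 2+5+3=10, value 61+48+53=162
- peaches+quinces+apples: weight 5+2+3=10, value 39+61+53=153
- peaches+quinces+plums: weight 5+2+5=12, value 39+61+48=148
- lemons+quinces+apples: weight 5+2+3=10, value 33+61+53=147
Best: $172.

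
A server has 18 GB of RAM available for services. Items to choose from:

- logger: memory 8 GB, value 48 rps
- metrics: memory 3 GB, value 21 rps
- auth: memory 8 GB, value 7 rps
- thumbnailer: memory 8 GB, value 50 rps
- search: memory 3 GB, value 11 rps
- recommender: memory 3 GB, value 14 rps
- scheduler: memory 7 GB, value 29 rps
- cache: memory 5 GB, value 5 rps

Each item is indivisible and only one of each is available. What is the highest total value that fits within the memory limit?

100 rps

This is a 0/1 knapsack; check combinations near the capacity.
- metrics+thumbnailer+scheduler: memory 3+8+7=18, value 21+50+29=100
- logger+thumbnailer: memory 8+8=16, value 48+50=98
- logger+metrics+scheduler: memory 8+3+7=18, value 48+21+29=98
- metrics+thumbnailer+search+recommender: memory 3+8+3+3=17, value 21+50+11+14=96
Best: 100 rps.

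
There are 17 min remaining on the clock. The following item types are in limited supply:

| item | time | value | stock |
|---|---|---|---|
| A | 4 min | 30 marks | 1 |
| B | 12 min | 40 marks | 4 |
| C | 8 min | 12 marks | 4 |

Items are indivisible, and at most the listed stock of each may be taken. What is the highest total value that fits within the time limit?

70 marks

Top feasible selections:
- 1×A + 1×B: time 16, value 70
- 1×A + 1×C: time 12, value 42
- 1×B: time 12, value 40
Best: 70 marks.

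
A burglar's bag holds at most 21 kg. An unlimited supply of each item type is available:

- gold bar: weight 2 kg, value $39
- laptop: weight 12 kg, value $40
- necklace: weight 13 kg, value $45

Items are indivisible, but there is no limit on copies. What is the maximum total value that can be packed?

Best value-per-unit is gold bar at 39/2, and filling with it alone uses weight 10×2=20. No mix of the others beats 10×39 = 390.

$390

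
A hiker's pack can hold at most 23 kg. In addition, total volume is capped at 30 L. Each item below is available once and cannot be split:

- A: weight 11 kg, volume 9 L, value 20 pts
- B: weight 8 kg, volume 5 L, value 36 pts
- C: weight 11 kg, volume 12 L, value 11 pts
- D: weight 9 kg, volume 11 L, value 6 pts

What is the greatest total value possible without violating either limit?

56 pts

Feasible sets respecting both limits:
- A+B: weight 19, volume 14, value 56
- B+C: weight 19, volume 17, value 47
- B+D: weight 17, volume 16, value 42
Best: 56 pts.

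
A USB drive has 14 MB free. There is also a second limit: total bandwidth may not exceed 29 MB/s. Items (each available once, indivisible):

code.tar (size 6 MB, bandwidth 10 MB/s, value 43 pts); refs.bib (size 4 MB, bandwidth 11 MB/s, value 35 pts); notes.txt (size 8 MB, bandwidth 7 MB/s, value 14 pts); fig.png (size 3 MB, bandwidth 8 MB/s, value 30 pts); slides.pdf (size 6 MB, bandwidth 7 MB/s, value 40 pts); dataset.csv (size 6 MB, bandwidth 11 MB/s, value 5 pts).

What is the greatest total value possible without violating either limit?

108 pts

Feasible sets respecting both limits:
- code.tar+refs.bib+fig.png: size 13, bandwidth 29, value 108
- refs.bib+fig.png+slides.pdf: size 13, bandwidth 26, value 105
- code.tar+slides.pdf: size 12, bandwidth 17, value 83
- code.tar+refs.bib: size 10, bandwidth 21, value 78
Best: 108 pts.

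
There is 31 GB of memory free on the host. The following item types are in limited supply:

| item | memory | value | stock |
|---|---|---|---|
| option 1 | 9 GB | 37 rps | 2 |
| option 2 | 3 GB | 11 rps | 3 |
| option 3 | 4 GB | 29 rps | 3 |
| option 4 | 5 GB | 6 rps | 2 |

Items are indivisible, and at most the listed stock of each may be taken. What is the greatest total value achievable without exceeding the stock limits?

Top feasible selections:
- 2×option 1 + 3×option 3: memory 30, value 161
- 1×option 1 + 3×option 2 + 3×option 3: memory 30, value 157
- 1×option 1 + 2×option 2 + 3×option 3: memory 27, value 146
- 2×option 1 + 1×option 2 + 2×option 3: memory 29, value 143
Best: 161 rps.

161 rps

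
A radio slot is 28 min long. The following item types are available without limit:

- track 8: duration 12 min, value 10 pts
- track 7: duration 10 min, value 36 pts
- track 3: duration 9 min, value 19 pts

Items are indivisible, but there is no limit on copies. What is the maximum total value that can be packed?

74 pts

Best value-per-unit is track 7 at 36/10; filling with it alone gives 2×36 = 72.
Optimal mix: 1×track 7 + 2×track 3 → duration 28, value 74.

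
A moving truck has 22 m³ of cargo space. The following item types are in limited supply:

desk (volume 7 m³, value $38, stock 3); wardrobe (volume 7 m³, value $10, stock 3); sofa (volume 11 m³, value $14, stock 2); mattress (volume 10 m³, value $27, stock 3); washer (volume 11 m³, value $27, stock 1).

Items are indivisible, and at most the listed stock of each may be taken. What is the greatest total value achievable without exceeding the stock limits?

$114

Best selections within volume 22 and stock limits:
- 3×desk: volume 21, value 114
- 2×desk + 1×wardrobe: volume 21, value 86
- 2×desk: volume 14, value 76
- 1×desk + 1×mattress: volume 17, value 65
Best: $114.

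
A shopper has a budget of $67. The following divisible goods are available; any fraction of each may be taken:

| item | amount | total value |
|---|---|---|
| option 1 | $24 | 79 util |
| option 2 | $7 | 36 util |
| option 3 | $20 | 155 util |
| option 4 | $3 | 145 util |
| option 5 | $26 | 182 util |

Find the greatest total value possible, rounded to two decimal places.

554.21

Take in order of value per unit:
- option 4 (145/3 per unit): all 3 → value 145, running total 145.00
- option 3 (155/20 per unit): all 20 → value 155, running total 300.00
- option 5 (182/26 per unit): all 26 → value 182, running total 482.00
- option 2 (36/7 per unit): all 7 → value 36, running total 518.00
- option 1 (79/24 per unit): 11 of 24 → value 11×79/24 = 36.2083, running total 554.21
Total 554.21.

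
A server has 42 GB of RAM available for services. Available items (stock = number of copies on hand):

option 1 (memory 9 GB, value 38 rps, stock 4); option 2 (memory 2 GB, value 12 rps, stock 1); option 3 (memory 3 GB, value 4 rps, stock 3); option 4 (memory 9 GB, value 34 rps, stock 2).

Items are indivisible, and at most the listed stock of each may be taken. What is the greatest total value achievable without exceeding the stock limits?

Best selections within memory 42 and stock limits:
- 4×option 1 + 1×option 2 + 1×option 3: memory 41, value 168
- 4×option 1 + 1×option 2: memory 38, value 164
Best: 168 rps.

168 rps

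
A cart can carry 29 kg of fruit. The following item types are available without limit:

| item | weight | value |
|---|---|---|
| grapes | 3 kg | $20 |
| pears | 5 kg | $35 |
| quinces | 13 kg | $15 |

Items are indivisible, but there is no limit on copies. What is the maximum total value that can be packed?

Best value-per-unit is pears at 35/5; filling with it alone gives 5×35 = 175.
Optimal mix: 3×grapes + 4×pears → weight 29, value 200.

$200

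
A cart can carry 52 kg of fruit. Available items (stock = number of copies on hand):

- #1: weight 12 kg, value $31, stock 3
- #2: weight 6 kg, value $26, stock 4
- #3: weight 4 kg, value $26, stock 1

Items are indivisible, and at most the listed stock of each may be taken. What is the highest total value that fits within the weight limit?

$192

Top feasible selections:
- 2×#1 + 4×#2 + 1×#3: weight 52, value 192
- 3×#1 + 2×#2 + 1×#3: weight 52, value 171
Best: $192.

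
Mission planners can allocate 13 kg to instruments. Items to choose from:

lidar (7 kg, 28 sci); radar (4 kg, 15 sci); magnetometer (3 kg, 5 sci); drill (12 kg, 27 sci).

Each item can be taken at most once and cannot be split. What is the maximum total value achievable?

Check high-value combinations within 13 kg:
- lidar+radar: mass 7+4=11, value 28+15=43
- lidar+magnetometer: mass 7+3=10, value 28+5=33
- lidar: mass 7, value 28
- drill: mass 12, value 27
Best: 43 sci.

43 sci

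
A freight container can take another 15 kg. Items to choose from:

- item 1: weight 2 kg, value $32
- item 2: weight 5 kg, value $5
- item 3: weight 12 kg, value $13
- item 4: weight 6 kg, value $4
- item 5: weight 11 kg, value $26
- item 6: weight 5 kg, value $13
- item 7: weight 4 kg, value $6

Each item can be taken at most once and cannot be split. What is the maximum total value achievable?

This is a 0/1 knapsack; check combinations near the capacity.
- item 1+item 5: weight 2+11=13, value 32+26=58
- item 1+item 6+item 7: weight 2+5+4=11, value 32+13+6=51
- item 1+item 2+item 6: weight 2+5+5=12, value 32+5+13=50
Best: $58.

$58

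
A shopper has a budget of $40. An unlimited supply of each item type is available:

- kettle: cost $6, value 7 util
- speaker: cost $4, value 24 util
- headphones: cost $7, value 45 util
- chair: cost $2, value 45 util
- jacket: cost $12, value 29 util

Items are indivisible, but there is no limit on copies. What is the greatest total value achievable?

Best value-per-unit is chair at 45/2, and filling with it alone uses cost 20×2=40. No mix of the others beats 20×45 = 900.

900 util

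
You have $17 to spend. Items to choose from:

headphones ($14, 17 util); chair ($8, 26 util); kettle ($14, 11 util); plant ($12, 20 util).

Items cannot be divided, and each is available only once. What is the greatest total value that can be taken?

This is a 0/1 knapsack; check combinations near the capacity.
- chair: cost 8, value 26
- plant: cost 12, value 20
- headphones: cost 14, value 17
- kettle: cost 14, value 11
Best: 26 util.

26 util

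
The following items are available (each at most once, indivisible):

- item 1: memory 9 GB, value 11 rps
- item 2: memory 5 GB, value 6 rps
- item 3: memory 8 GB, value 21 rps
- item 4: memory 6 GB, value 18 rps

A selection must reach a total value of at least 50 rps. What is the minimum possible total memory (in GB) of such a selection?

Subsets with value ≥ 50, sorted by total memory:
- item 1+item 3+item 4: memory 23, value 50
- item 1+item 2+item 3+item 4: memory 28, value 56
Minimum memory: 23 GB.

23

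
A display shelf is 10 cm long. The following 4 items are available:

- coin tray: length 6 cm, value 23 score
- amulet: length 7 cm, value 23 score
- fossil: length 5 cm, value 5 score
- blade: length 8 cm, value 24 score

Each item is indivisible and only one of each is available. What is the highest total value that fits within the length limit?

24 score

Check high-value combinations within 10 cm:
- blade: length 8, value 24
- coin tray: length 6, value 23
- amulet: length 7, value 23
Best: 24 score.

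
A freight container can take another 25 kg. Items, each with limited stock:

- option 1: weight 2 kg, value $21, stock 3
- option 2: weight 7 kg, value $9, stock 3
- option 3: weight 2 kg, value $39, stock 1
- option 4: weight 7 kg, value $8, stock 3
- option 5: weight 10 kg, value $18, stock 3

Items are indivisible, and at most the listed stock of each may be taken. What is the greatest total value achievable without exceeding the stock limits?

$129

Best selections within weight 25 and stock limits:
- 3×option 1 + 1×option 2 + 1×option 3 + 1×option 5: weight 25, value 129
- 3×option 1 + 1×option 3 + 1×option 4 + 1×option 5: weight 25, value 128
- 3×option 1 + 1×option 3 + 1×option 5: weight 18, value 120
Best: $129.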